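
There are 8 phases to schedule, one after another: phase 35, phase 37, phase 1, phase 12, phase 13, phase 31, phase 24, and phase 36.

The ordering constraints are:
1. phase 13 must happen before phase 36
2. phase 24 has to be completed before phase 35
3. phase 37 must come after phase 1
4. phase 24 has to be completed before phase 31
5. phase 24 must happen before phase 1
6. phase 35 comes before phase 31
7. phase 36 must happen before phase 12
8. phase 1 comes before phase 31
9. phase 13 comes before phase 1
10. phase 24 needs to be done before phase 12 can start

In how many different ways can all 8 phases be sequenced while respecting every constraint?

195

The phases with no prerequisites are phase 13, phase 24; any of them can be placed first.
Enumerating by repeatedly choosing an available phase (one whose prerequisites are all placed) gives 195 distinct complete orderings.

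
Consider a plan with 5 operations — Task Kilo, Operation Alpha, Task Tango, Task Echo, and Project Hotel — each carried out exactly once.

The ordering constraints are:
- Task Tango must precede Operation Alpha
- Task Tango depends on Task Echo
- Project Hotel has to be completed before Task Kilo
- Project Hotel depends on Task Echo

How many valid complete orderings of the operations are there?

Only Task Echo has no prerequisites, so it must go first.
Enumerating by repeatedly choosing an available operation (one whose prerequisites are all placed) gives 6 distinct complete orderings.

6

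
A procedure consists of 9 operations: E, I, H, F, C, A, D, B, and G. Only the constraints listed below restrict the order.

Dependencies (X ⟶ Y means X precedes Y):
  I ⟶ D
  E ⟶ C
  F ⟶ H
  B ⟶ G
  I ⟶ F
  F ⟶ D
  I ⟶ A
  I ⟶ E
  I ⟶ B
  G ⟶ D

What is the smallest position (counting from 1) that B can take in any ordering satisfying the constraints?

The only operation forced before B (directly or transitively) is I.
So at minimum 1 operation comes before B, putting B no earlier than position 2. That position is achievable by scheduling exactly that predecessor first.

2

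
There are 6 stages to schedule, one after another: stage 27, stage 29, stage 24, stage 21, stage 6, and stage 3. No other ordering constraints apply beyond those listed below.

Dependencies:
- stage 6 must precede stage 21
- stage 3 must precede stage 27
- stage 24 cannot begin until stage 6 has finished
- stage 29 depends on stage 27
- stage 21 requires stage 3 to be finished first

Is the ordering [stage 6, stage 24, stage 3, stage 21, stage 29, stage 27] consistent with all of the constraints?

No

The sequence places stage 29 ahead of stage 27.
That contradicts the constraint that stage 27 must precede stage 29.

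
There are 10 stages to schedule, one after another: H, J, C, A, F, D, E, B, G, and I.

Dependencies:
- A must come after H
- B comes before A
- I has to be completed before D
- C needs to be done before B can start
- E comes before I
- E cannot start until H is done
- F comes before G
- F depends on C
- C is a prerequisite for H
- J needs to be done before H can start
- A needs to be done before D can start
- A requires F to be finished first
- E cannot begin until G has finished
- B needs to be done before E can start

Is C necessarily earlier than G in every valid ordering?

Following the dependencies: C → F → G.
That forces C before G in every valid schedule.

Yes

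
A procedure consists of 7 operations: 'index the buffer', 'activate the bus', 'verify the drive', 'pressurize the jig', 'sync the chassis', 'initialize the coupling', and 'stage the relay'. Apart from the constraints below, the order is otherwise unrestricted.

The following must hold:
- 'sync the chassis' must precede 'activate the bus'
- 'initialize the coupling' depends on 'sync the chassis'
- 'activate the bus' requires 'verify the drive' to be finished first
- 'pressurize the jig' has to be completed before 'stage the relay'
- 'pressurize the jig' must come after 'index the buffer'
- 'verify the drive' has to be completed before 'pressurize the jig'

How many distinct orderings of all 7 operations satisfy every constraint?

3 operations have no prerequisites ('index the buffer', 'verify the drive', 'sync the chassis'), so any of them could come first.
Enumerating by repeatedly choosing an available operation (one whose prerequisites are all placed) gives 117 distinct complete orderings.

117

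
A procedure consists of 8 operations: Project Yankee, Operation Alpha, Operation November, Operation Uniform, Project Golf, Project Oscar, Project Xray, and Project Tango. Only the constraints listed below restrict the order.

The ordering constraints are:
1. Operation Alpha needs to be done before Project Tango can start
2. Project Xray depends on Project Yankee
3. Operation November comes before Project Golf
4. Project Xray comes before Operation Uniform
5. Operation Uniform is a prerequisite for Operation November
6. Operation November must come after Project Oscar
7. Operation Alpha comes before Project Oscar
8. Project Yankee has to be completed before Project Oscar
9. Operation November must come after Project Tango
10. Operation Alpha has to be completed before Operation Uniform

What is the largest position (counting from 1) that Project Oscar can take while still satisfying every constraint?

Every operation that must follow Project Oscar has to come after it. Tracing all chains starting from Project Oscar, those operations are: Operation November, Project Golf — 2 in total.
With 2 mandatory successors out of 8 operations total, the latest slot for Project Oscar is 8−2 = 6, and it's reachable by doing all non-successors before Project Oscar.

6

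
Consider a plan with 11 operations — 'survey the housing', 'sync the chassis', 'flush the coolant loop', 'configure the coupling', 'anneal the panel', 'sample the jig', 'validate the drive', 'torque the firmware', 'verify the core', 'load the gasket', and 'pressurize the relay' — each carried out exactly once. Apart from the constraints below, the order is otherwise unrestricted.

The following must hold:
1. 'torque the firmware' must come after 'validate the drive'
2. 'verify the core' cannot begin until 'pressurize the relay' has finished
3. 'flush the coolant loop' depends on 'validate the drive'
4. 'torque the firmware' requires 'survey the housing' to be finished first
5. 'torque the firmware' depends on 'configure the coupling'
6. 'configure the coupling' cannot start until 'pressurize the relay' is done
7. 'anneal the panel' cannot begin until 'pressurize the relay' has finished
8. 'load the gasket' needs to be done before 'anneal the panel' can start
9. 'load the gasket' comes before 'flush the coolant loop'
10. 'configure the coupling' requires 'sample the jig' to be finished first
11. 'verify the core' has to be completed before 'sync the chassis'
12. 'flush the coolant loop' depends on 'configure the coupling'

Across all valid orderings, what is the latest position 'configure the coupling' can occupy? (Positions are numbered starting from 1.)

9

The operations that are forced after 'configure the coupling', directly or by a chain of constraints, are 'flush the coolant loop', 'torque the firmware'. That's 2 operations.
So at least 2 operations follow 'configure the coupling', putting 'configure the coupling' no later than position 9. That position is achievable by scheduling everything else first.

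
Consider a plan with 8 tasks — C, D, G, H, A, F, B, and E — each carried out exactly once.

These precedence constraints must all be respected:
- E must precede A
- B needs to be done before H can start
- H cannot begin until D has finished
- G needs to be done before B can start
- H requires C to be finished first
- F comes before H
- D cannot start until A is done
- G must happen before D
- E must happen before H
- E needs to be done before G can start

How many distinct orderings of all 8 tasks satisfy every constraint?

The tasks with no prerequisites are C, F, E; any of them can be placed first.
Systematically extending each partial ordering one task at a time and counting, there are 210 complete orderings.

210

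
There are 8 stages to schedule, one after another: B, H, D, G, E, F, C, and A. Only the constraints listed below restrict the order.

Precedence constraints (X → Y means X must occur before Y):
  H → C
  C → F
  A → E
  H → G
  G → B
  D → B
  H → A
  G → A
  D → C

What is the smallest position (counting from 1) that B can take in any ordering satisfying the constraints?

4

The stages that are forced before B, directly or transitively, are H, D, G. That's 3 stages.
So at minimum 3 stages come before B, putting B no earlier than position 4. That position is achievable by scheduling exactly those predecessors first.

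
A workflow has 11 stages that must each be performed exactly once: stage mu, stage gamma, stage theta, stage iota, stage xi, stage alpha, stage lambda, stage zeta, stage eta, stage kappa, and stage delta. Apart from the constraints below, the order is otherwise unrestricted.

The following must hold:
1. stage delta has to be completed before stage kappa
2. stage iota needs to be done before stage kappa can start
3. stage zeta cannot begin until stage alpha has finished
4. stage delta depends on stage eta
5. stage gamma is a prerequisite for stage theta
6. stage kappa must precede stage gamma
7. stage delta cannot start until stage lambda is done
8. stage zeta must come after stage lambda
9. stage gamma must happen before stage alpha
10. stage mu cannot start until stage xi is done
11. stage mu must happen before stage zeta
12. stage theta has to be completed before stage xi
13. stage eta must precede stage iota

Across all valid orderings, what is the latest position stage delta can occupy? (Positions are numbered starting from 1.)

The stages that are forced after stage delta, directly or by a chain of constraints, are stage mu, stage gamma, stage theta, stage xi, stage alpha, stage zeta, stage kappa. That's 7 stages.
With 7 mandatory successors out of 11 stages total, the latest slot for stage delta is 11−7 = 4, and it's reachable by doing all non-successors before stage delta.

4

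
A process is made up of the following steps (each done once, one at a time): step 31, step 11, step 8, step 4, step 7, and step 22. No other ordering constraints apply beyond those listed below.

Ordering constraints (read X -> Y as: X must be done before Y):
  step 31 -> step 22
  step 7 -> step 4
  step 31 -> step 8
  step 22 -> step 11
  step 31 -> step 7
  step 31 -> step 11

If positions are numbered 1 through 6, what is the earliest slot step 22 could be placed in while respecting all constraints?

The only step forced before step 22 (directly or transitively) is step 31.
So at minimum 1 step comes before step 22, putting step 22 no earlier than position 2. That position is achievable by scheduling exactly that predecessor first.

2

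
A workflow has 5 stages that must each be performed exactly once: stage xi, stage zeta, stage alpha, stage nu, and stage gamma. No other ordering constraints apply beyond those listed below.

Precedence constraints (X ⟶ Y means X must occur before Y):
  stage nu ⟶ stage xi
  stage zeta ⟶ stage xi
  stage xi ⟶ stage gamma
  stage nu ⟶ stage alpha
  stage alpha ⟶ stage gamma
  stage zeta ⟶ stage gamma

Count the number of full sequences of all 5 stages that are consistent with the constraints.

2 stages have no prerequisites (stage zeta, stage nu), so any of them could come first.
Enumerating by repeatedly choosing an available stage (one whose prerequisites are all placed) gives 5 distinct complete orderings.

5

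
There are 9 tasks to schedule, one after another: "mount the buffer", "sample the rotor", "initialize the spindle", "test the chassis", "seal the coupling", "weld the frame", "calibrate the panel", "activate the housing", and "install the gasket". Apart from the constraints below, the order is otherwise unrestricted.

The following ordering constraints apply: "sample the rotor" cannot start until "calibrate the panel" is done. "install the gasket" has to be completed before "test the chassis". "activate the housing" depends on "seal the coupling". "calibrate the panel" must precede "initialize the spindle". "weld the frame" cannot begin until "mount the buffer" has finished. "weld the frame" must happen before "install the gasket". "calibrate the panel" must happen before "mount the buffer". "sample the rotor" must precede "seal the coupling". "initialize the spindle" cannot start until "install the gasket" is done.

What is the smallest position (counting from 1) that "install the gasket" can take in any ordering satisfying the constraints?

4

Every task that must precede "install the gasket" has to come before it. Tracing all chains that end at "install the gasket", those tasks are: "mount the buffer", "weld the frame", "calibrate the panel" — 3 in total.
With 3 mandatory predecessors, the earliest "install the gasket" can sit is position 3+1 = 4, and placing just those 3 first achieves it.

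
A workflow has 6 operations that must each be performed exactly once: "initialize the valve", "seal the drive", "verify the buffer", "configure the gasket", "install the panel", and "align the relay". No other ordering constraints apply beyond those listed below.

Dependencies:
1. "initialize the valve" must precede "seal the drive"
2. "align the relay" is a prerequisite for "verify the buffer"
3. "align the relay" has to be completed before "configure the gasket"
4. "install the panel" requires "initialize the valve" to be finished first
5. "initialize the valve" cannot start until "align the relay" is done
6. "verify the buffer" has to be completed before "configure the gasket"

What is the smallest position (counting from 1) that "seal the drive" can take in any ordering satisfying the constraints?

Every operation that must precede "seal the drive" has to come before it. Tracing all chains that end at "seal the drive", those operations are: "initialize the valve", "align the relay" — 2 in total.
So at minimum 2 operations come before "seal the drive", putting "seal the drive" no earlier than position 3. That position is achievable by scheduling exactly those predecessors first.

3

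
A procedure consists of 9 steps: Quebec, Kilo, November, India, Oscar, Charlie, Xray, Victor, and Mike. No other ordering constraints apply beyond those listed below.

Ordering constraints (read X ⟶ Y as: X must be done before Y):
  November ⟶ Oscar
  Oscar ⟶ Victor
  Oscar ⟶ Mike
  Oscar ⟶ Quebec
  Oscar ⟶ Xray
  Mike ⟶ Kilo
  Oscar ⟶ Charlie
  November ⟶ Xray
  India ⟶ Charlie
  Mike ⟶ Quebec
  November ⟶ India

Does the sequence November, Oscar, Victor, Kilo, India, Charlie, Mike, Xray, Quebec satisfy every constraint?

No

Here Mike comes after Kilo.
But one of the constraints requires Mike before Kilo, so this ordering violates it.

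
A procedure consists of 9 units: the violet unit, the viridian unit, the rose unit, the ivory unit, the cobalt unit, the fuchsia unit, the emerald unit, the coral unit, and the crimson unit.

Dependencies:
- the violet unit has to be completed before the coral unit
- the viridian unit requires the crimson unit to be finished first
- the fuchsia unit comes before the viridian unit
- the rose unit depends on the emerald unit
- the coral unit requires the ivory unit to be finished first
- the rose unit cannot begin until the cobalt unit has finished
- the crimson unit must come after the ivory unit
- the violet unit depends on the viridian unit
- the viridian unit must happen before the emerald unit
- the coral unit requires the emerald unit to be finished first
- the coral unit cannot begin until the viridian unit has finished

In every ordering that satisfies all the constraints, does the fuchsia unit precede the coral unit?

Chaining the stated constraints: the fuchsia unit → the viridian unit → the coral unit.
That forces the fuchsia unit before the coral unit in every valid schedule.

Yes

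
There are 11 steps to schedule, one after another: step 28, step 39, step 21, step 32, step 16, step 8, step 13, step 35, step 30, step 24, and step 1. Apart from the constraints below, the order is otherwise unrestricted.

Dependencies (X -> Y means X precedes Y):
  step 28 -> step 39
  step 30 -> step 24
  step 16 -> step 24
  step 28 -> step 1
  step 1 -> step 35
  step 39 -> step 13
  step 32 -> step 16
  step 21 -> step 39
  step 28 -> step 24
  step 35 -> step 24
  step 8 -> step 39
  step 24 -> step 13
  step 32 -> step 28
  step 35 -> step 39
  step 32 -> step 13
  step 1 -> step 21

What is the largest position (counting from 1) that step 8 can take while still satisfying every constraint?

9

Every step that must follow step 8 has to come after it. Tracing all chains starting from step 8, those steps are: step 39, step 13 — 2 in total.
With 2 mandatory successors out of 11 steps total, the latest slot for step 8 is 11−2 = 9, and it's reachable by doing all non-successors before step 8.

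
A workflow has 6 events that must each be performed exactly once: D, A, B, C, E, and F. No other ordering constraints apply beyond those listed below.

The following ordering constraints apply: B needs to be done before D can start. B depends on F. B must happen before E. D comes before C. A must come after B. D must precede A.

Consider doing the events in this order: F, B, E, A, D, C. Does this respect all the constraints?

No

The sequence places A ahead of D.
But one of the constraints requires D before A, so this ordering violates it.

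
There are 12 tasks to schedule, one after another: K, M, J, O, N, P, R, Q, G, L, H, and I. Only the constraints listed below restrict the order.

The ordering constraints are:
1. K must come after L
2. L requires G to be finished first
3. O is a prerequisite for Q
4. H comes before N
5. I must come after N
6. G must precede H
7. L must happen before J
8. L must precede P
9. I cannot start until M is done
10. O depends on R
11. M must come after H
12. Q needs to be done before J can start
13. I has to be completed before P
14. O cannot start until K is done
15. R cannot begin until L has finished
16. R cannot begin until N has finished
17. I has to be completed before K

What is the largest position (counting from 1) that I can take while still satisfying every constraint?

Every task that must follow I has to come after it. Tracing all chains starting from I, those tasks are: K, J, O, P, Q — 5 in total.
With 5 mandatory successors out of 12 tasks total, the latest slot for I is 12−5 = 7, and it's reachable by doing all non-successors before I.

7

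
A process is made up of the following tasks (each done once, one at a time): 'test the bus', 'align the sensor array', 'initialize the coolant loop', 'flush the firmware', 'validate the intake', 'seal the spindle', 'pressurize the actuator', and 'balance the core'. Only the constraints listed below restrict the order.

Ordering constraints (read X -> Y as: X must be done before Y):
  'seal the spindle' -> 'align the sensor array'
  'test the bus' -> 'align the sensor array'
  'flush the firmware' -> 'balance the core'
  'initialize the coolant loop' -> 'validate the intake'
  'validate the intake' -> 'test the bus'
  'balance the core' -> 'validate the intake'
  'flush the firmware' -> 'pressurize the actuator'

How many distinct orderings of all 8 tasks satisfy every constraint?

116

3 tasks have no prerequisites ('initialize the coolant loop', 'flush the firmware', 'seal the spindle'), so any of them could come first.
Enumerating by repeatedly choosing an available task (one whose prerequisites are all placed) gives 116 distinct complete orderings.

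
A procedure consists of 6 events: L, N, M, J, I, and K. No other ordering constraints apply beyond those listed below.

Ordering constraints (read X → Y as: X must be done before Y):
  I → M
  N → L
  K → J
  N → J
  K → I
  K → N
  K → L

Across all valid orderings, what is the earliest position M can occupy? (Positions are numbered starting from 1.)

3

Every event that must precede M has to come before it. Tracing all chains that end at M, those events are: I, K — 2 in total.
With 2 mandatory predecessors, the earliest M can sit is position 2+1 = 3, and placing just those 2 first achieves it.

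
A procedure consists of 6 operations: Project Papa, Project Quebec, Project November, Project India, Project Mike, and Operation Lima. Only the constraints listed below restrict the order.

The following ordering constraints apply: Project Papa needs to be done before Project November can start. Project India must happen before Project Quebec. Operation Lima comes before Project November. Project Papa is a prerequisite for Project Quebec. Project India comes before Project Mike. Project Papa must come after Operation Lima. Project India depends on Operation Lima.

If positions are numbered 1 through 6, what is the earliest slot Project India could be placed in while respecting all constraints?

2

The only operation forced before Project India (directly or transitively) is Operation Lima.
With 1 mandatory predecessor, the earliest Project India can sit is position 1+1 = 2, and placing just that one first achieves it.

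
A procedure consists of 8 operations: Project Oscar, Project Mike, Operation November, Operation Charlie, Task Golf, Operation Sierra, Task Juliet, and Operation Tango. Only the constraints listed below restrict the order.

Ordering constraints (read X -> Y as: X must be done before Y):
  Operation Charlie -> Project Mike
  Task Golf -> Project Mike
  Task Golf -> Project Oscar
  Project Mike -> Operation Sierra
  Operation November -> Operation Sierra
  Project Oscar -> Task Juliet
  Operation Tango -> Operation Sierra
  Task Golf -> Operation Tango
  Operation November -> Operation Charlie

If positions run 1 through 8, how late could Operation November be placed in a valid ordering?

The operations that are forced after Operation November, directly or by a chain of constraints, are Project Mike, Operation Charlie, Operation Sierra. That's 3 operations.
So at least 3 operations follow Operation November, putting Operation November no later than position 5. That position is achievable by scheduling everything else first.

5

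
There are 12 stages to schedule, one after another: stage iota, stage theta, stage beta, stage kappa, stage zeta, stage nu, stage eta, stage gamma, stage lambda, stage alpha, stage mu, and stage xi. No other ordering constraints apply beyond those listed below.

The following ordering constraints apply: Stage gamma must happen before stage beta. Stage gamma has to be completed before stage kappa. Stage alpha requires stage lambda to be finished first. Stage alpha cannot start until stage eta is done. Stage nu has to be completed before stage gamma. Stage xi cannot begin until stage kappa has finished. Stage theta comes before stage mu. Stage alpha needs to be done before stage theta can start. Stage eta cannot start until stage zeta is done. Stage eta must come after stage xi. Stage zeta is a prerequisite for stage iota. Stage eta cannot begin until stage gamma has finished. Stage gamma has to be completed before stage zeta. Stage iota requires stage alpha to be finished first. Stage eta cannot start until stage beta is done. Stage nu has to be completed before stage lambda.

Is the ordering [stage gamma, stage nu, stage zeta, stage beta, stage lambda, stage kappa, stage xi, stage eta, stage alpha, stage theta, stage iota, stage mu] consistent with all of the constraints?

No

The sequence places stage gamma ahead of stage nu.
Since stage nu is required before stage gamma, the ordering is invalid.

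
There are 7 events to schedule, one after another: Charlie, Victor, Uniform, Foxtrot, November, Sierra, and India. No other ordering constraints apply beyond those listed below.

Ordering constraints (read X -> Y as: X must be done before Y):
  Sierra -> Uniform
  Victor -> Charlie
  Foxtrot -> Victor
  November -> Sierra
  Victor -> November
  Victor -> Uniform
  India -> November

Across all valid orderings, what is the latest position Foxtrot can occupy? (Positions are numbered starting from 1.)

Following every chain forward from Foxtrot, the events that must come later are Charlie, Victor, Uniform, November, Sierra — 5 of them.
With 5 mandatory successors out of 7 events total, the latest slot for Foxtrot is 7−5 = 2, and it's reachable by doing all non-successors before Foxtrot.

2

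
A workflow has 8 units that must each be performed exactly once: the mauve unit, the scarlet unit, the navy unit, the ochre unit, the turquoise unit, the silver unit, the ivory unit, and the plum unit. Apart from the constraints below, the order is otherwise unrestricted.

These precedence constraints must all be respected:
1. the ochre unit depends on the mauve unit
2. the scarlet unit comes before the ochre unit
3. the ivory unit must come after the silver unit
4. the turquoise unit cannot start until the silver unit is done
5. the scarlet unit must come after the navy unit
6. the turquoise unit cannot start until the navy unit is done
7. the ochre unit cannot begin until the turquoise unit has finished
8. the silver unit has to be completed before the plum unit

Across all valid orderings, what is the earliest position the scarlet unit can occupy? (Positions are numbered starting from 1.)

The only unit forced before the scarlet unit (directly or transitively) is the navy unit.
So at minimum 1 unit comes before the scarlet unit, putting the scarlet unit no earlier than position 2. That position is achievable by scheduling exactly that predecessor first.

2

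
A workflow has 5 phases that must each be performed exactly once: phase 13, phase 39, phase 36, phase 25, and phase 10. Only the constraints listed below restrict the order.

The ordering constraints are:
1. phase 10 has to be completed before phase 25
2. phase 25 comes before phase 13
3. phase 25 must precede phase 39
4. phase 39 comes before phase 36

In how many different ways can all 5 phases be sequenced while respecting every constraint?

3

Only phase 10 has no prerequisites, so it must go first.
Enumerating by repeatedly choosing an available phase (one whose prerequisites are all placed) gives 3 distinct complete orderings.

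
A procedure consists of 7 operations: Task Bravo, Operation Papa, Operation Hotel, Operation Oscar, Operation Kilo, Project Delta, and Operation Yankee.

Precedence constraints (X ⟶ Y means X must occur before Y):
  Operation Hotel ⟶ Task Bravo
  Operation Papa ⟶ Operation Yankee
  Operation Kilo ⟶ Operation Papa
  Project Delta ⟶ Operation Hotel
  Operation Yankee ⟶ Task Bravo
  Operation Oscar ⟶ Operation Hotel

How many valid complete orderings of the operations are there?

The operations with no prerequisites are Operation Oscar, Operation Kilo, Project Delta; any of them can be placed first.
Enumerating by repeatedly choosing an available operation (one whose prerequisites are all placed) gives 40 distinct complete orderings.

40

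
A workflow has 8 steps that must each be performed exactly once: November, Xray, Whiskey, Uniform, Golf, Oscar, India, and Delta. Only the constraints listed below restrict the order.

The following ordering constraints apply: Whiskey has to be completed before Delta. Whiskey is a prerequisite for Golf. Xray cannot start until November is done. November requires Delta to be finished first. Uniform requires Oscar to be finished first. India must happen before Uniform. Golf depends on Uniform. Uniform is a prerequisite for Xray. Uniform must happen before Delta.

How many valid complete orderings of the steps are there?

The steps with no prerequisites are Whiskey, Oscar, India; any of them can be placed first.
Enumerating by repeatedly choosing an available step (one whose prerequisites are all placed) gives 32 distinct complete orderings.

32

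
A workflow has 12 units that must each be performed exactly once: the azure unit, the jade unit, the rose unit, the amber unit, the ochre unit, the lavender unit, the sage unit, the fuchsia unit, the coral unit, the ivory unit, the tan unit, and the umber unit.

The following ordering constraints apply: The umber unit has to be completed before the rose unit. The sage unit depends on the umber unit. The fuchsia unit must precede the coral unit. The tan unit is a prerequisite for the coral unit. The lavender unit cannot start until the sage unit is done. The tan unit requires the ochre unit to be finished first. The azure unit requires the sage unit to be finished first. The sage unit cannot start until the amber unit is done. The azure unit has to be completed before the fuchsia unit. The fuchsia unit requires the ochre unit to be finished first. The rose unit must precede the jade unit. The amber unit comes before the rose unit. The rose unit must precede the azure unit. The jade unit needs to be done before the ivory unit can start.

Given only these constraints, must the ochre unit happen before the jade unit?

No

Nothing in the constraints links the ochre unit and the jade unit; they are unordered relative to each other.
A valid ordering placing the jade unit before the ochre unit exists, so the answer is no.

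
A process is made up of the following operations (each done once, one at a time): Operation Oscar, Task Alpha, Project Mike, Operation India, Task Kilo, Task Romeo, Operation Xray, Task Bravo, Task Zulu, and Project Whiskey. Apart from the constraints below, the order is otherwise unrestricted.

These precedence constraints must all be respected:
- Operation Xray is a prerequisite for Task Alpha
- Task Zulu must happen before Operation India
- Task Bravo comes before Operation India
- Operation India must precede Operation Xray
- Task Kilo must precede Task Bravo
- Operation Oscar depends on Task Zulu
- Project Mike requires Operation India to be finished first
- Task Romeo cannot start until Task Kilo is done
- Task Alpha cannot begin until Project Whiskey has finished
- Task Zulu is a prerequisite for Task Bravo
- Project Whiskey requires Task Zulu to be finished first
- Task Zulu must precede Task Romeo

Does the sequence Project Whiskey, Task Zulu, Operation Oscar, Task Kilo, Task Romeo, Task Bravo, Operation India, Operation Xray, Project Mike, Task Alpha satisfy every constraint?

Here Task Zulu comes after Project Whiskey.
Since Task Zulu is required before Project Whiskey, the ordering is invalid.

No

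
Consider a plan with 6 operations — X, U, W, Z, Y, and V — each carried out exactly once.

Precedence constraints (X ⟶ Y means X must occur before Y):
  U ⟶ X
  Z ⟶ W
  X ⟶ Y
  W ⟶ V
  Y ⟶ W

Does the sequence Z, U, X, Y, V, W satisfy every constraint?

No

Here W comes after V.
Since W is required before V, the ordering is invalid.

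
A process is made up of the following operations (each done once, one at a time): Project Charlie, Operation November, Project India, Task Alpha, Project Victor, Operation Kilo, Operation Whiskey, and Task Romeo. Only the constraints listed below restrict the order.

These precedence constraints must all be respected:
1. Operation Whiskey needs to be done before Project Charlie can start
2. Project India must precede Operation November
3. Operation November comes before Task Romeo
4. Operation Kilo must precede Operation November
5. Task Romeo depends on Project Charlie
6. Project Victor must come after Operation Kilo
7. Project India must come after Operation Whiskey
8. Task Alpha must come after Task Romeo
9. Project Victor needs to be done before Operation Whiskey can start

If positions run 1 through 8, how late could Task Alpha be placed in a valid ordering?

8

Task Alpha has no required successors, so nothing stops it from going last (position 8).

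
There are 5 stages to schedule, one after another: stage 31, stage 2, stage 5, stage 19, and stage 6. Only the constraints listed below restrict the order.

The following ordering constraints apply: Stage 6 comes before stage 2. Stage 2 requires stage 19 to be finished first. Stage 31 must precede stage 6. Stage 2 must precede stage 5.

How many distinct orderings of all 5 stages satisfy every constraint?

3

2 stages have no prerequisites (stage 31, stage 19), so any of them could come first.
Counting all ways to extend the partial order to a total order gives 3.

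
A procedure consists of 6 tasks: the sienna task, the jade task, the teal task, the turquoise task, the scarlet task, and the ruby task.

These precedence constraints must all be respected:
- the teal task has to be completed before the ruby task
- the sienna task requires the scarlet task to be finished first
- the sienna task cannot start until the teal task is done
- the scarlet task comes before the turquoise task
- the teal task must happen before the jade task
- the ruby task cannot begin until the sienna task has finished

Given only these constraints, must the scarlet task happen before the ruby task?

Chaining the stated constraints: the scarlet task → the sienna task → the ruby task.
That forces the scarlet task before the ruby task in every valid schedule.

Yes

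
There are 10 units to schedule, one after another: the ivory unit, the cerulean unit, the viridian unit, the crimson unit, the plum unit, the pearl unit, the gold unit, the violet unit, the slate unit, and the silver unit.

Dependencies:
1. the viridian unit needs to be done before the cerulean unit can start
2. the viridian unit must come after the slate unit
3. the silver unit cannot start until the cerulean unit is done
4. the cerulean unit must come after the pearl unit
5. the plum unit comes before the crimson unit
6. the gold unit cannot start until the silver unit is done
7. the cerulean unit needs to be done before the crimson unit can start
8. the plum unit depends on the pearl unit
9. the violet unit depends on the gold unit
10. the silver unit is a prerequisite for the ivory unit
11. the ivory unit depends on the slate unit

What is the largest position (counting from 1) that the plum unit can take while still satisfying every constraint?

Following the constraints forward from the plum unit, its only required successor is the crimson unit.
With 1 mandatory successor out of 10 units total, the latest slot for the plum unit is 10−1 = 9, and it's reachable by doing all non-successors before the plum unit.

9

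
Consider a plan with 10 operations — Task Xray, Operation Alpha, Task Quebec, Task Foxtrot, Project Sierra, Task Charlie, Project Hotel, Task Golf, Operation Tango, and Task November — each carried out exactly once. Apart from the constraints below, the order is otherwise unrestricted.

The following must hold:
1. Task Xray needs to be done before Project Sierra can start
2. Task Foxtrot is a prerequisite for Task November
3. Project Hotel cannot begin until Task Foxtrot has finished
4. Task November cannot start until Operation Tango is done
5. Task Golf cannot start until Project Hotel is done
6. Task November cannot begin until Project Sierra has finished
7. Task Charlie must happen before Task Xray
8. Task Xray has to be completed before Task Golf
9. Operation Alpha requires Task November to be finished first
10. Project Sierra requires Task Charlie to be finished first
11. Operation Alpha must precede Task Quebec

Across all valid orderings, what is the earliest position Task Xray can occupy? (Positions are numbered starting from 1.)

2

The only operation forced before Task Xray (directly or transitively) is Task Charlie.
With 1 mandatory predecessor, the earliest Task Xray can sit is position 1+1 = 2, and placing just that one first achieves it.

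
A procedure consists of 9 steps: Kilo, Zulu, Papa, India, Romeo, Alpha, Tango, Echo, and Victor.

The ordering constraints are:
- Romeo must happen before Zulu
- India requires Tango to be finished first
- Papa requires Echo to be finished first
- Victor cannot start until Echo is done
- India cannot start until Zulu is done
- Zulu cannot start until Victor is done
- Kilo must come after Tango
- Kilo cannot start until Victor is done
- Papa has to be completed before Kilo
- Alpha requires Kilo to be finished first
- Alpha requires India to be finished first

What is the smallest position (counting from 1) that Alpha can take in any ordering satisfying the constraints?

9

Working backwards through the constraints from Alpha, its full set of required predecessors is Kilo, Zulu, Papa, India, Romeo, Tango, Echo, Victor — 8 of them.
With 8 mandatory predecessors, the earliest Alpha can sit is position 8+1 = 9, and placing just those 8 first achieves it.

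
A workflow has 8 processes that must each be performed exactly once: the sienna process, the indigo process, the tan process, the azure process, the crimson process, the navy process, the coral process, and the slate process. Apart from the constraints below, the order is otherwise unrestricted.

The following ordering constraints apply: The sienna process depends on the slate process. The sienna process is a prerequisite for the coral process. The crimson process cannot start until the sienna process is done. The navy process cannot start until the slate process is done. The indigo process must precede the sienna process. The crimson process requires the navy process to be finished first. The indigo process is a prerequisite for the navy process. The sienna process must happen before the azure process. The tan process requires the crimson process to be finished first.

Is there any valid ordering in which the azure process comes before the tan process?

Yes

No chain of constraints runs from the tan process to the azure process, so the tan process is not required to come first.
That means at least one valid schedule has the azure process before the tan process.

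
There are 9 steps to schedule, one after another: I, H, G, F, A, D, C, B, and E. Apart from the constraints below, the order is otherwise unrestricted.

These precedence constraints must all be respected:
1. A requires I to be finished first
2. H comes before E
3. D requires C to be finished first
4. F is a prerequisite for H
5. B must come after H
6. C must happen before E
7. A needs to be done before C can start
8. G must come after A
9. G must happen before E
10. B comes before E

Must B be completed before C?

No

Nothing in the constraints links B and C; they are unordered relative to each other.
There exist valid orderings with C before B, so B is not required to come first.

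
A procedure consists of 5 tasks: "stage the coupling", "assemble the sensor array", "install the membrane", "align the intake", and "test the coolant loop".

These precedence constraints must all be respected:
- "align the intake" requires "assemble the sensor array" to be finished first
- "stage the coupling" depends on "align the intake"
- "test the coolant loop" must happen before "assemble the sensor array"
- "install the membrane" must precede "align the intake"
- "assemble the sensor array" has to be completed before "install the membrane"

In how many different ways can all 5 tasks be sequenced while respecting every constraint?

"test the coolant loop" is the only task with nothing required before it, so every ordering starts there.
Every task is then forced in turn, so only 1 complete ordering is consistent with the constraints.

1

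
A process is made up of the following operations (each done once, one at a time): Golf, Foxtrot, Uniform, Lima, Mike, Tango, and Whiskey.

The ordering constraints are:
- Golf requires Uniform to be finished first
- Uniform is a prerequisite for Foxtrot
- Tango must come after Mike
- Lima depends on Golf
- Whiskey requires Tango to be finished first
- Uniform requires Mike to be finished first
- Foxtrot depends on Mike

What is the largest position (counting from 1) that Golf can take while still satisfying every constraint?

6

The only operation forced after Golf (directly or by a chain) is Lima.
With 1 mandatory successor out of 7 operations total, the latest slot for Golf is 7−1 = 6, and it's reachable by doing all non-successors before Golf.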